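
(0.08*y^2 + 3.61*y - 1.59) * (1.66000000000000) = 0.1328*y^2 + 5.9926*y - 2.6394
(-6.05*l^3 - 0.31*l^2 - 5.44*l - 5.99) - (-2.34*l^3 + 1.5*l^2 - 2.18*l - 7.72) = -3.71*l^3 - 1.81*l^2 - 3.26*l + 1.73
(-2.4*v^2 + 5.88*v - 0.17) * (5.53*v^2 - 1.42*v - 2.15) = -13.272*v^4 + 35.9244*v^3 - 4.1297*v^2 - 12.4006*v + 0.3655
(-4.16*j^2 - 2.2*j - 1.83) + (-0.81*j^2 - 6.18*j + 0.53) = -4.97*j^2 - 8.38*j - 1.3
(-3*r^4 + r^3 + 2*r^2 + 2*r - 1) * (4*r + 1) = -12*r^5 + r^4 + 9*r^3 + 10*r^2 - 2*r - 1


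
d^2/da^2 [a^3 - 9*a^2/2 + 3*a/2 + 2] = 6*a - 9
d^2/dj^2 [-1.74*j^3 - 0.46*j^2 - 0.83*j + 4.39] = -10.44*j - 0.92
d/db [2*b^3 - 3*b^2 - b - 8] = 6*b^2 - 6*b - 1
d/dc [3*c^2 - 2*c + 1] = 6*c - 2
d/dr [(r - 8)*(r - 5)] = 2*r - 13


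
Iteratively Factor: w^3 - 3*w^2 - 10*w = (w)*(w^2 - 3*w - 10) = w*(w - 5)*(w + 2)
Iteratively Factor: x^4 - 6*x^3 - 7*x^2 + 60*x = (x - 5)*(x^3 - x^2 - 12*x) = (x - 5)*(x + 3)*(x^2 - 4*x) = x*(x - 5)*(x + 3)*(x - 4)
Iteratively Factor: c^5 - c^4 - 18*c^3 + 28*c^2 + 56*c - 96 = (c + 2)*(c^4 - 3*c^3 - 12*c^2 + 52*c - 48) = (c - 2)*(c + 2)*(c^3 - c^2 - 14*c + 24) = (c - 2)^2*(c + 2)*(c^2 + c - 12) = (c - 2)^2*(c + 2)*(c + 4)*(c - 3)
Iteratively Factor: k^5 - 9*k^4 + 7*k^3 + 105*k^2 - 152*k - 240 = (k - 4)*(k^4 - 5*k^3 - 13*k^2 + 53*k + 60) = (k - 4)^2*(k^3 - k^2 - 17*k - 15) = (k - 5)*(k - 4)^2*(k^2 + 4*k + 3) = (k - 5)*(k - 4)^2*(k + 3)*(k + 1)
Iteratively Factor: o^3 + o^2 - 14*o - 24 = (o + 2)*(o^2 - o - 12) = (o + 2)*(o + 3)*(o - 4)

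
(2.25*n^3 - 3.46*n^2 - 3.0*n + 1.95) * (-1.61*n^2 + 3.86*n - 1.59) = -3.6225*n^5 + 14.2556*n^4 - 12.1031*n^3 - 9.2181*n^2 + 12.297*n - 3.1005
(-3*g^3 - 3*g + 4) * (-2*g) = 6*g^4 + 6*g^2 - 8*g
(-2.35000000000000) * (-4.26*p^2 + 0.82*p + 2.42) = 10.011*p^2 - 1.927*p - 5.687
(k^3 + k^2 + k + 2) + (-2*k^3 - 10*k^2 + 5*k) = -k^3 - 9*k^2 + 6*k + 2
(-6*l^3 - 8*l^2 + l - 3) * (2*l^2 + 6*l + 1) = -12*l^5 - 52*l^4 - 52*l^3 - 8*l^2 - 17*l - 3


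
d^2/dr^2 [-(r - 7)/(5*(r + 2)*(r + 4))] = 2*(-r^3 + 21*r^2 + 150*r + 244)/(5*(r^6 + 18*r^5 + 132*r^4 + 504*r^3 + 1056*r^2 + 1152*r + 512))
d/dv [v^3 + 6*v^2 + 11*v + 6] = 3*v^2 + 12*v + 11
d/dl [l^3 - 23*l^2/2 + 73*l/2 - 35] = 3*l^2 - 23*l + 73/2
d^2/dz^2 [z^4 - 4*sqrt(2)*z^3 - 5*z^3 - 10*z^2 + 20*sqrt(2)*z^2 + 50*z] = 12*z^2 - 24*sqrt(2)*z - 30*z - 20 + 40*sqrt(2)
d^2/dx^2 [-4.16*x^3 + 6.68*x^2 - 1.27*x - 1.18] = 13.36 - 24.96*x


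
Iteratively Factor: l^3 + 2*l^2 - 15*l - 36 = (l + 3)*(l^2 - l - 12) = (l - 4)*(l + 3)*(l + 3)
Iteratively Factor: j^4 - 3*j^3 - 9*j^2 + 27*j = (j)*(j^3 - 3*j^2 - 9*j + 27) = j*(j - 3)*(j^2 - 9) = j*(j - 3)^2*(j + 3)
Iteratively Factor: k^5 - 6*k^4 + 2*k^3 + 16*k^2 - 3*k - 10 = (k - 1)*(k^4 - 5*k^3 - 3*k^2 + 13*k + 10) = (k - 2)*(k - 1)*(k^3 - 3*k^2 - 9*k - 5) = (k - 2)*(k - 1)*(k + 1)*(k^2 - 4*k - 5) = (k - 5)*(k - 2)*(k - 1)*(k + 1)*(k + 1)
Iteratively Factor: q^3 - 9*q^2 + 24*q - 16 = (q - 4)*(q^2 - 5*q + 4) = (q - 4)^2*(q - 1)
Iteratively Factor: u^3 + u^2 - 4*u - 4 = (u - 2)*(u^2 + 3*u + 2) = (u - 2)*(u + 1)*(u + 2)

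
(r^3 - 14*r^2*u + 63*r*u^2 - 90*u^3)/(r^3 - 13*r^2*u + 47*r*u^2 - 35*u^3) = (r^2 - 9*r*u + 18*u^2)/(r^2 - 8*r*u + 7*u^2)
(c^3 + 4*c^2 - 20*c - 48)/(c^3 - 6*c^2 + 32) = (c + 6)/(c - 4)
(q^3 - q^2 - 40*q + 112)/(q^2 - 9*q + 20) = (q^2 + 3*q - 28)/(q - 5)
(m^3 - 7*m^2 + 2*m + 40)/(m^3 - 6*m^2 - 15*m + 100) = (m^2 - 2*m - 8)/(m^2 - m - 20)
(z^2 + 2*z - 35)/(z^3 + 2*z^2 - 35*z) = 1/z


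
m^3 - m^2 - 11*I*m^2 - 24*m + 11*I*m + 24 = (m - 1)*(m - 8*I)*(m - 3*I)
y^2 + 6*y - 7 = (y - 1)*(y + 7)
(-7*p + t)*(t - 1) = -7*p*t + 7*p + t^2 - t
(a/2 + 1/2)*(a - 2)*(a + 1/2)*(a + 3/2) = a^4/2 + a^3/2 - 13*a^2/8 - 19*a/8 - 3/4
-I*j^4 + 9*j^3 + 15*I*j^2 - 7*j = j*(j + I)*(j + 7*I)*(-I*j + 1)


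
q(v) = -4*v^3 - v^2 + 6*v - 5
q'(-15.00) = -2664.00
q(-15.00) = 13180.00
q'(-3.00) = -96.00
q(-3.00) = 76.00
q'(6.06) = -446.80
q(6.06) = -895.54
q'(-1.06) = -5.36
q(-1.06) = -7.72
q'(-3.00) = -96.00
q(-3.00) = 76.00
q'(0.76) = -2.45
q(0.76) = -2.77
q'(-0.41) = 4.80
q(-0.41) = -7.35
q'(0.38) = 3.51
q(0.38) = -3.08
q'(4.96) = -299.14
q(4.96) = -487.94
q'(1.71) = -32.51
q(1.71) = -17.66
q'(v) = -12*v^2 - 2*v + 6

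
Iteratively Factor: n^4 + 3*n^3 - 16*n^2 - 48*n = (n)*(n^3 + 3*n^2 - 16*n - 48) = n*(n + 4)*(n^2 - n - 12) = n*(n - 4)*(n + 4)*(n + 3)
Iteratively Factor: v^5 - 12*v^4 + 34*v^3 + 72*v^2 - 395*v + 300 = (v - 4)*(v^4 - 8*v^3 + 2*v^2 + 80*v - 75) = (v - 4)*(v + 3)*(v^3 - 11*v^2 + 35*v - 25) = (v - 4)*(v - 1)*(v + 3)*(v^2 - 10*v + 25) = (v - 5)*(v - 4)*(v - 1)*(v + 3)*(v - 5)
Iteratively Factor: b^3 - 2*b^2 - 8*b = (b - 4)*(b^2 + 2*b) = b*(b - 4)*(b + 2)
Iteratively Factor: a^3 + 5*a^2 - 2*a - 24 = (a + 4)*(a^2 + a - 6) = (a - 2)*(a + 4)*(a + 3)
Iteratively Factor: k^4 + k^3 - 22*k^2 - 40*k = (k)*(k^3 + k^2 - 22*k - 40) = k*(k + 2)*(k^2 - k - 20) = k*(k - 5)*(k + 2)*(k + 4)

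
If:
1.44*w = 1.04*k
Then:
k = 1.38461538461538*w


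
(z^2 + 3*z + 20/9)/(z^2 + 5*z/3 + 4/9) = (3*z + 5)/(3*z + 1)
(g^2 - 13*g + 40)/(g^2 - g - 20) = (g - 8)/(g + 4)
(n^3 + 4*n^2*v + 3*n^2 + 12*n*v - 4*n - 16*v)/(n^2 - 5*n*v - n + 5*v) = (-n^2 - 4*n*v - 4*n - 16*v)/(-n + 5*v)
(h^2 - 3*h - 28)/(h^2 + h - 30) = (h^2 - 3*h - 28)/(h^2 + h - 30)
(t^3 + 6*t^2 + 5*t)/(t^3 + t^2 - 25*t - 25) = t/(t - 5)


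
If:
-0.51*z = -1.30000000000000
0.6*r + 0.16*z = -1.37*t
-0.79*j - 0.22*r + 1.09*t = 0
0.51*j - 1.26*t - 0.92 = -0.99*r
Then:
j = -1.02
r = 0.69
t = -0.60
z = 2.55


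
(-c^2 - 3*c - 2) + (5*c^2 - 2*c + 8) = 4*c^2 - 5*c + 6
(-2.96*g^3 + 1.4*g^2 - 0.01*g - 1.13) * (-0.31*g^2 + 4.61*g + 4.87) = 0.9176*g^5 - 14.0796*g^4 - 7.9581*g^3 + 7.1222*g^2 - 5.258*g - 5.5031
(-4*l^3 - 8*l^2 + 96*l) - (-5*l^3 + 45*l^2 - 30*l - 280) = l^3 - 53*l^2 + 126*l + 280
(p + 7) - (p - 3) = 10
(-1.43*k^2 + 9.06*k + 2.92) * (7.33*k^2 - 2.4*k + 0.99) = -10.4819*k^4 + 69.8418*k^3 - 1.7561*k^2 + 1.9614*k + 2.8908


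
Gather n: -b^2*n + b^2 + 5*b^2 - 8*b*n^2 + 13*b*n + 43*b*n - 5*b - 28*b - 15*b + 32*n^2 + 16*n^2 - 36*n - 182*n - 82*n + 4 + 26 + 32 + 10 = 6*b^2 - 48*b + n^2*(48 - 8*b) + n*(-b^2 + 56*b - 300) + 72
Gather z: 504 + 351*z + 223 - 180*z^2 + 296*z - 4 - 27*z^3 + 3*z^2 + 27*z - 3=-27*z^3 - 177*z^2 + 674*z + 720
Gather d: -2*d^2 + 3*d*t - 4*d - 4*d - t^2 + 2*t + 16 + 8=-2*d^2 + d*(3*t - 8) - t^2 + 2*t + 24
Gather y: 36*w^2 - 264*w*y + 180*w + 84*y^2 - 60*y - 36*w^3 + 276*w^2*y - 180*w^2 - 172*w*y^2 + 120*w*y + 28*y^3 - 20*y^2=-36*w^3 - 144*w^2 + 180*w + 28*y^3 + y^2*(64 - 172*w) + y*(276*w^2 - 144*w - 60)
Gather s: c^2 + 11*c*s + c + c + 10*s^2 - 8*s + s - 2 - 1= c^2 + 2*c + 10*s^2 + s*(11*c - 7) - 3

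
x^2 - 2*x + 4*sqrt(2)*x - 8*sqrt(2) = (x - 2)*(x + 4*sqrt(2))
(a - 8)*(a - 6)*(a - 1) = a^3 - 15*a^2 + 62*a - 48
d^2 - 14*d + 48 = (d - 8)*(d - 6)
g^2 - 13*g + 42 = (g - 7)*(g - 6)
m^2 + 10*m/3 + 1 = (m + 1/3)*(m + 3)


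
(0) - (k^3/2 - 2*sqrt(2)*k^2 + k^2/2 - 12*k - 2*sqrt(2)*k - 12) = -k^3/2 - k^2/2 + 2*sqrt(2)*k^2 + 2*sqrt(2)*k + 12*k + 12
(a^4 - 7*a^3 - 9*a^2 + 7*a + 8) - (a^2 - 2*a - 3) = a^4 - 7*a^3 - 10*a^2 + 9*a + 11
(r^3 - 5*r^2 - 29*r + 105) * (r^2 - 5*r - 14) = r^5 - 10*r^4 - 18*r^3 + 320*r^2 - 119*r - 1470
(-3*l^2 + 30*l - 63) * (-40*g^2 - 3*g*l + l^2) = 120*g^2*l^2 - 1200*g^2*l + 2520*g^2 + 9*g*l^3 - 90*g*l^2 + 189*g*l - 3*l^4 + 30*l^3 - 63*l^2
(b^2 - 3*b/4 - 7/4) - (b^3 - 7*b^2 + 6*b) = -b^3 + 8*b^2 - 27*b/4 - 7/4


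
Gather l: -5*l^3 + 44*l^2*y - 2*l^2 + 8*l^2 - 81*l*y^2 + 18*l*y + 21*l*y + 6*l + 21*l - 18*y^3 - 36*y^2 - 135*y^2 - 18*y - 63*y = -5*l^3 + l^2*(44*y + 6) + l*(-81*y^2 + 39*y + 27) - 18*y^3 - 171*y^2 - 81*y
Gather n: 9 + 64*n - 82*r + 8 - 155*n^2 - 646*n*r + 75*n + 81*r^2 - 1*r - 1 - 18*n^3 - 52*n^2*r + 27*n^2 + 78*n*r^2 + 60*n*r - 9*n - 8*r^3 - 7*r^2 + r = -18*n^3 + n^2*(-52*r - 128) + n*(78*r^2 - 586*r + 130) - 8*r^3 + 74*r^2 - 82*r + 16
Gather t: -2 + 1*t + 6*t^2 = 6*t^2 + t - 2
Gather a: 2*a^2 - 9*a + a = 2*a^2 - 8*a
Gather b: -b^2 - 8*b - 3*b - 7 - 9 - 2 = -b^2 - 11*b - 18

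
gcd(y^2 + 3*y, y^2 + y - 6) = y + 3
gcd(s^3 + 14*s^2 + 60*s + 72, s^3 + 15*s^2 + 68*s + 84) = s^2 + 8*s + 12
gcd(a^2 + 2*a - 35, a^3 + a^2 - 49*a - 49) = a + 7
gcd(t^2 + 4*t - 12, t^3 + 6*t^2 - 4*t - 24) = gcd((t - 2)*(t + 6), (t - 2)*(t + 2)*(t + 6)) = t^2 + 4*t - 12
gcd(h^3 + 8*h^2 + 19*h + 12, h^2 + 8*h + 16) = h + 4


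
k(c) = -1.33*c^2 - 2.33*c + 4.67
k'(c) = -2.66*c - 2.33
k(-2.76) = 0.97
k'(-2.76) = 5.01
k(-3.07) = -0.71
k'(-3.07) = 5.84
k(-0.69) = 5.64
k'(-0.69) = -0.49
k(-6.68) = -39.11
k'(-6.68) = 15.44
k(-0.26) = 5.19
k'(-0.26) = -1.64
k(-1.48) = 5.21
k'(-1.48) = 1.61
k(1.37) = -1.02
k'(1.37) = -5.97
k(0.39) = 3.56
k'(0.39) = -3.37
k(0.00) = 4.67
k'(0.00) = -2.33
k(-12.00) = -158.89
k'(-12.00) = 29.59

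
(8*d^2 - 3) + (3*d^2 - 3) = 11*d^2 - 6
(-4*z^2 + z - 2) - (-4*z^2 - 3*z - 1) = 4*z - 1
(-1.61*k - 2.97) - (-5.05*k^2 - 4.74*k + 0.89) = 5.05*k^2 + 3.13*k - 3.86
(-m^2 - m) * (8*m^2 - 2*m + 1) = -8*m^4 - 6*m^3 + m^2 - m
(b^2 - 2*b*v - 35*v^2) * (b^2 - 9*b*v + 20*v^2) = b^4 - 11*b^3*v + 3*b^2*v^2 + 275*b*v^3 - 700*v^4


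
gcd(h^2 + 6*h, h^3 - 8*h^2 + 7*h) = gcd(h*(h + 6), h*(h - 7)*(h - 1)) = h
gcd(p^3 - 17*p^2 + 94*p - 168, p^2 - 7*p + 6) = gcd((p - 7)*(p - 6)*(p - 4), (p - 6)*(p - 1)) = p - 6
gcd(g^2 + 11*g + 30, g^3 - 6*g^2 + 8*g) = 1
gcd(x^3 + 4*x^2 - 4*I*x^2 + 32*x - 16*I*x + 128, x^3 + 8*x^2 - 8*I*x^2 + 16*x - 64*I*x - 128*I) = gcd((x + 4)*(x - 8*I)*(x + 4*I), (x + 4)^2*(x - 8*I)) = x^2 + x*(4 - 8*I) - 32*I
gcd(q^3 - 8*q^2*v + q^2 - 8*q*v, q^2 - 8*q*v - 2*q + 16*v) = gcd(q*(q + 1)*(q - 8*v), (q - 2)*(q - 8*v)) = q - 8*v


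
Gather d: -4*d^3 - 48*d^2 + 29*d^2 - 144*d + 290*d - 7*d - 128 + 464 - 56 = -4*d^3 - 19*d^2 + 139*d + 280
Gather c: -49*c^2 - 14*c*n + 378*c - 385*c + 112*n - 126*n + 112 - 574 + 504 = -49*c^2 + c*(-14*n - 7) - 14*n + 42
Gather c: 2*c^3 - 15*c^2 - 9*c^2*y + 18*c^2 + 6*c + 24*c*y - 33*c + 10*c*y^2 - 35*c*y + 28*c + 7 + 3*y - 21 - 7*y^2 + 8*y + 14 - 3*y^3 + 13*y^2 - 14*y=2*c^3 + c^2*(3 - 9*y) + c*(10*y^2 - 11*y + 1) - 3*y^3 + 6*y^2 - 3*y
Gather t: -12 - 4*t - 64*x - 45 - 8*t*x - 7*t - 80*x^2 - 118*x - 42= t*(-8*x - 11) - 80*x^2 - 182*x - 99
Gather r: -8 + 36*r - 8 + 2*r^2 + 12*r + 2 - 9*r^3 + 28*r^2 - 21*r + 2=-9*r^3 + 30*r^2 + 27*r - 12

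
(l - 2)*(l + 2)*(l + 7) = l^3 + 7*l^2 - 4*l - 28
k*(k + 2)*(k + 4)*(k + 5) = k^4 + 11*k^3 + 38*k^2 + 40*k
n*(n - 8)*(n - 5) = n^3 - 13*n^2 + 40*n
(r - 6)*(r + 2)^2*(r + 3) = r^4 + r^3 - 26*r^2 - 84*r - 72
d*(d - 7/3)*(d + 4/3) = d^3 - d^2 - 28*d/9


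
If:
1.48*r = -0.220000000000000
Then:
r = -0.15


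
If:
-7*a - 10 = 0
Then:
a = -10/7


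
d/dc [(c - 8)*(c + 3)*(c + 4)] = 3*c^2 - 2*c - 44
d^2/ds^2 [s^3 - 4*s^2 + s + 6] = 6*s - 8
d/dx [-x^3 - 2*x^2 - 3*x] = -3*x^2 - 4*x - 3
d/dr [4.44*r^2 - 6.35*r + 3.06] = 8.88*r - 6.35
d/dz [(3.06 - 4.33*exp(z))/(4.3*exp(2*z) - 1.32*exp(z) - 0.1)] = (18.619*exp(2*z) - 26.316*exp(z) + 4.4722)*exp(z)/(18.49*exp(4*z) - 11.352*exp(3*z) + 0.8824*exp(2*z) + 0.264*exp(z) + 0.01)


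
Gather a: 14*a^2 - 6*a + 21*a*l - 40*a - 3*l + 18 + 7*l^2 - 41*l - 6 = 14*a^2 + a*(21*l - 46) + 7*l^2 - 44*l + 12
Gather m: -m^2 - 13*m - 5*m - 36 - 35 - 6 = -m^2 - 18*m - 77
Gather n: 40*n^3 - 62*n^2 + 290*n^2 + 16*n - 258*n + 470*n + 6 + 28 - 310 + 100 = 40*n^3 + 228*n^2 + 228*n - 176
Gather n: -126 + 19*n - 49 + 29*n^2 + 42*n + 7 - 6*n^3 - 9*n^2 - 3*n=-6*n^3 + 20*n^2 + 58*n - 168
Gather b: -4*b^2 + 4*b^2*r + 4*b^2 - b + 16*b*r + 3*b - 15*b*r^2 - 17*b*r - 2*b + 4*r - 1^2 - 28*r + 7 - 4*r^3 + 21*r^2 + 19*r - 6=4*b^2*r + b*(-15*r^2 - r) - 4*r^3 + 21*r^2 - 5*r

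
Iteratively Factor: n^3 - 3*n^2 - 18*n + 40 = (n + 4)*(n^2 - 7*n + 10) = (n - 2)*(n + 4)*(n - 5)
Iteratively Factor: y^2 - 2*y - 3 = (y - 3)*(y + 1)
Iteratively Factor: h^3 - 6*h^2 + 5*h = (h - 1)*(h^2 - 5*h) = (h - 5)*(h - 1)*(h)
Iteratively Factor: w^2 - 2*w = (w - 2)*(w)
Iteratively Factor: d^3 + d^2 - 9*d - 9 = (d - 3)*(d^2 + 4*d + 3) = (d - 3)*(d + 3)*(d + 1)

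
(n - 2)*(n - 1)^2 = n^3 - 4*n^2 + 5*n - 2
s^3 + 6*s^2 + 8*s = s*(s + 2)*(s + 4)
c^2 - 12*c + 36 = (c - 6)^2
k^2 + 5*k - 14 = (k - 2)*(k + 7)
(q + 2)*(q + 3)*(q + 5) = q^3 + 10*q^2 + 31*q + 30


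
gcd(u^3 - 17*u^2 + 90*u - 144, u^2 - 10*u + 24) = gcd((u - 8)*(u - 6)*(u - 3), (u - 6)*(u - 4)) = u - 6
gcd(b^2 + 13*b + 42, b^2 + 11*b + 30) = b + 6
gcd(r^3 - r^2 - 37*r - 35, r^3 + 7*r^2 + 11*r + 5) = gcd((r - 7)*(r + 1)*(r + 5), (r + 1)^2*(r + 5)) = r^2 + 6*r + 5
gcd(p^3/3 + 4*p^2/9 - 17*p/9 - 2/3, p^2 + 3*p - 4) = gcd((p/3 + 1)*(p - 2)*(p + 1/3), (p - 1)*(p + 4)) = 1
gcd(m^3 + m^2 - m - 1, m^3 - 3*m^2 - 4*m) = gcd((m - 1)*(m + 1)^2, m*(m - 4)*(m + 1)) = m + 1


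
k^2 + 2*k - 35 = (k - 5)*(k + 7)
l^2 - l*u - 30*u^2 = (l - 6*u)*(l + 5*u)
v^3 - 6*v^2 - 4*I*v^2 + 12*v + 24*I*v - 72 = (v - 6)*(v - 6*I)*(v + 2*I)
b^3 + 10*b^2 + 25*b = b*(b + 5)^2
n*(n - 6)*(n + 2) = n^3 - 4*n^2 - 12*n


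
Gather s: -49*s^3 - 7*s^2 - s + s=-49*s^3 - 7*s^2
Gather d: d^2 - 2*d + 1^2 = d^2 - 2*d + 1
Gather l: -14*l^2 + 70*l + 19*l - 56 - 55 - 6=-14*l^2 + 89*l - 117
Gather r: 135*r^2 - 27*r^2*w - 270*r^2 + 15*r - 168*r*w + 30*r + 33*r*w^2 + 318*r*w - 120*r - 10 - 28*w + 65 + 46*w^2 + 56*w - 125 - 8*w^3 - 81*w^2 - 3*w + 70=r^2*(-27*w - 135) + r*(33*w^2 + 150*w - 75) - 8*w^3 - 35*w^2 + 25*w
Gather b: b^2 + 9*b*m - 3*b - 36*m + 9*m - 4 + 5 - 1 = b^2 + b*(9*m - 3) - 27*m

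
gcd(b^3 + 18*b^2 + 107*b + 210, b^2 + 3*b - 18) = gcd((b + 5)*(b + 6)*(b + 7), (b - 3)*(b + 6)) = b + 6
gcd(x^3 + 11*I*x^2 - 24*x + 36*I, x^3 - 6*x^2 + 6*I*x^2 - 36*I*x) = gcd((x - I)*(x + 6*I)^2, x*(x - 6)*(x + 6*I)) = x + 6*I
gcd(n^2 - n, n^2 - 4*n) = n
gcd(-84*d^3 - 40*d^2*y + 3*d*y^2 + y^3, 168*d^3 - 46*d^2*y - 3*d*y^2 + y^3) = -42*d^2 + d*y + y^2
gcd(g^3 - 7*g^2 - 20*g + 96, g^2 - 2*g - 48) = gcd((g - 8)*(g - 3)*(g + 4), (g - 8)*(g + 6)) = g - 8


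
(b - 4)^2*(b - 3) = b^3 - 11*b^2 + 40*b - 48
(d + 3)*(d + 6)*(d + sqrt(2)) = d^3 + sqrt(2)*d^2 + 9*d^2 + 9*sqrt(2)*d + 18*d + 18*sqrt(2)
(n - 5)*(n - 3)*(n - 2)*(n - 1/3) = n^4 - 31*n^3/3 + 103*n^2/3 - 121*n/3 + 10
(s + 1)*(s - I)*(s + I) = s^3 + s^2 + s + 1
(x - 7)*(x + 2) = x^2 - 5*x - 14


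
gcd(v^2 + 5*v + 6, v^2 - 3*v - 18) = v + 3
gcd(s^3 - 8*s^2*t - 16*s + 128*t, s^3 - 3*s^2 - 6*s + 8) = s - 4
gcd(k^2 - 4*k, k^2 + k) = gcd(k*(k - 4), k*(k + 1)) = k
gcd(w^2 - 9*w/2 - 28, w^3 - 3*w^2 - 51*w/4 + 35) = w + 7/2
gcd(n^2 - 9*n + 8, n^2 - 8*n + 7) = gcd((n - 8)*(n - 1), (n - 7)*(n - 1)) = n - 1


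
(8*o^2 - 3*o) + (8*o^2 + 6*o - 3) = 16*o^2 + 3*o - 3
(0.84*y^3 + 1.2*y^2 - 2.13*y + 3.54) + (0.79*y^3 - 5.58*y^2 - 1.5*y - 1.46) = 1.63*y^3 - 4.38*y^2 - 3.63*y + 2.08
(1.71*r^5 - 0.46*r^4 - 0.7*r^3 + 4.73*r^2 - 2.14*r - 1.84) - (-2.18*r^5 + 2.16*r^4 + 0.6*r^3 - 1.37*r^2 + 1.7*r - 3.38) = 3.89*r^5 - 2.62*r^4 - 1.3*r^3 + 6.1*r^2 - 3.84*r + 1.54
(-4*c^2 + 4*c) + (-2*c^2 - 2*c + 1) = -6*c^2 + 2*c + 1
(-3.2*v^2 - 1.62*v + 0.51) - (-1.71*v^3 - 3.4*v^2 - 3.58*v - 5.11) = 1.71*v^3 + 0.2*v^2 + 1.96*v + 5.62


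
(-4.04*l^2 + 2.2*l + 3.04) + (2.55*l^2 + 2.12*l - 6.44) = -1.49*l^2 + 4.32*l - 3.4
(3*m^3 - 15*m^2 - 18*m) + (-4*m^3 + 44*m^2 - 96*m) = -m^3 + 29*m^2 - 114*m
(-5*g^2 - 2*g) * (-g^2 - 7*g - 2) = 5*g^4 + 37*g^3 + 24*g^2 + 4*g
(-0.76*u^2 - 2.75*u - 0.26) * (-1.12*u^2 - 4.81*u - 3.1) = 0.8512*u^4 + 6.7356*u^3 + 15.8747*u^2 + 9.7756*u + 0.806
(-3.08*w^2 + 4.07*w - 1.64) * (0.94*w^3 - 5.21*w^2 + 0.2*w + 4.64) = -2.8952*w^5 + 19.8726*w^4 - 23.3623*w^3 - 4.9328*w^2 + 18.5568*w - 7.6096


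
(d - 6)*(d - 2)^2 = d^3 - 10*d^2 + 28*d - 24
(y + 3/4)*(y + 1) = y^2 + 7*y/4 + 3/4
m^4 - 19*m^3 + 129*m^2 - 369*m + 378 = (m - 7)*(m - 6)*(m - 3)^2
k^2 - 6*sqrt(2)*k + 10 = (k - 5*sqrt(2))*(k - sqrt(2))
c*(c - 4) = c^2 - 4*c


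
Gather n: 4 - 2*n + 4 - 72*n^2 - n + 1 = -72*n^2 - 3*n + 9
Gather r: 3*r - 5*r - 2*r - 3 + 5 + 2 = 4 - 4*r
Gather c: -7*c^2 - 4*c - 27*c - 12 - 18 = -7*c^2 - 31*c - 30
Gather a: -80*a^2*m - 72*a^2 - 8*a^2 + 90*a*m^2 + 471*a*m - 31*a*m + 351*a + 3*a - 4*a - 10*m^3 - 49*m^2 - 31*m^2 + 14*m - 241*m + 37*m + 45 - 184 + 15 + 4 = a^2*(-80*m - 80) + a*(90*m^2 + 440*m + 350) - 10*m^3 - 80*m^2 - 190*m - 120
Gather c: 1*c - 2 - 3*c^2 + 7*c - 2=-3*c^2 + 8*c - 4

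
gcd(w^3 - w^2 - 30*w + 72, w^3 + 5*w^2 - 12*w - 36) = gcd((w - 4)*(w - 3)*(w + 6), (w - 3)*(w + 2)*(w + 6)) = w^2 + 3*w - 18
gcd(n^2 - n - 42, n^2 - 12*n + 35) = n - 7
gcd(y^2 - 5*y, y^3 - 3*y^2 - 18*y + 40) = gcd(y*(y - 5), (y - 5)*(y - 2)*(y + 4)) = y - 5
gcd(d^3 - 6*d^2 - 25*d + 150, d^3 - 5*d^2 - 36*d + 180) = d^2 - 11*d + 30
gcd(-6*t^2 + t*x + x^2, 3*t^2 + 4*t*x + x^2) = 3*t + x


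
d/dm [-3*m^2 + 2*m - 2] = 2 - 6*m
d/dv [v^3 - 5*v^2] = v*(3*v - 10)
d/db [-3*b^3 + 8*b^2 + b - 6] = -9*b^2 + 16*b + 1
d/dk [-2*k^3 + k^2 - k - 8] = -6*k^2 + 2*k - 1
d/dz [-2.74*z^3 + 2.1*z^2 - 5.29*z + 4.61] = -8.22*z^2 + 4.2*z - 5.29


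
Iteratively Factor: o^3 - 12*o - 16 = (o + 2)*(o^2 - 2*o - 8) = (o + 2)^2*(o - 4)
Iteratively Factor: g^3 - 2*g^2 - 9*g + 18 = (g - 2)*(g^2 - 9) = (g - 3)*(g - 2)*(g + 3)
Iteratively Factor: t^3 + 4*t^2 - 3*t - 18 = (t - 2)*(t^2 + 6*t + 9) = (t - 2)*(t + 3)*(t + 3)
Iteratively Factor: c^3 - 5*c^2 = (c)*(c^2 - 5*c) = c*(c - 5)*(c)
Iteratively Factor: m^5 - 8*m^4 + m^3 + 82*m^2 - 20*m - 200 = (m + 2)*(m^4 - 10*m^3 + 21*m^2 + 40*m - 100) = (m - 5)*(m + 2)*(m^3 - 5*m^2 - 4*m + 20) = (m - 5)*(m - 2)*(m + 2)*(m^2 - 3*m - 10) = (m - 5)^2*(m - 2)*(m + 2)*(m + 2)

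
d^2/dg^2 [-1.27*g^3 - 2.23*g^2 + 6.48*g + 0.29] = -7.62*g - 4.46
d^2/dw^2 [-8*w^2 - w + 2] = -16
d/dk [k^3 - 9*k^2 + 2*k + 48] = 3*k^2 - 18*k + 2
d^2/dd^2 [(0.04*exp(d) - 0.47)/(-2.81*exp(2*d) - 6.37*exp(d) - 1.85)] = (-0.315844*exp(4*d) + 15.560656*exp(3*d) + 26.486217*exp(2*d) + 9.769343*exp(d) - 5.675615)*exp(d)/(22.188041*exp(6*d) + 150.894471*exp(5*d) + 385.886622*exp(4*d) + 457.161523*exp(3*d) + 254.05347*exp(2*d) + 65.403975*exp(d) + 6.331625)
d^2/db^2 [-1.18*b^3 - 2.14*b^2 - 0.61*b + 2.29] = -7.08*b - 4.28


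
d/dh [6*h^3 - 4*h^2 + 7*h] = 18*h^2 - 8*h + 7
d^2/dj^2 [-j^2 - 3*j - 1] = -2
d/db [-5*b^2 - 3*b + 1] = -10*b - 3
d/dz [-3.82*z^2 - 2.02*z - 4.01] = -7.64*z - 2.02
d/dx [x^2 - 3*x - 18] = 2*x - 3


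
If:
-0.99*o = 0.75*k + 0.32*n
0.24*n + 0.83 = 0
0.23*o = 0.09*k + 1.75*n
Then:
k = 23.88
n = -3.46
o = -16.97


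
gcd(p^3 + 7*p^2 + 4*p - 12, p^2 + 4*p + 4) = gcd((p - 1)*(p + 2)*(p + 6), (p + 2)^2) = p + 2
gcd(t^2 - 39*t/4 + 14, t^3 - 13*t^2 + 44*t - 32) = t - 8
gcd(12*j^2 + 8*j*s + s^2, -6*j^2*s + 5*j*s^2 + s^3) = 6*j + s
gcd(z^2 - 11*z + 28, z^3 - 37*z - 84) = z - 7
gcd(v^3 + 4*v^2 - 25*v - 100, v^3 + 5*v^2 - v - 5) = v + 5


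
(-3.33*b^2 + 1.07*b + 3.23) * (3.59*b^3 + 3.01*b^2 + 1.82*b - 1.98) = -11.9547*b^5 - 6.182*b^4 + 8.7558*b^3 + 18.2631*b^2 + 3.76*b - 6.3954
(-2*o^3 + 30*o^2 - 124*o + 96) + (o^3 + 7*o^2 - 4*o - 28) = -o^3 + 37*o^2 - 128*o + 68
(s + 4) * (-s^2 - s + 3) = -s^3 - 5*s^2 - s + 12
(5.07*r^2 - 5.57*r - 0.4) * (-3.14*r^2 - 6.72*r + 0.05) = -15.9198*r^4 - 16.5806*r^3 + 38.9399*r^2 + 2.4095*r - 0.02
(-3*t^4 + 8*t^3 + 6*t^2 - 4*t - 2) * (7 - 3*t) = 9*t^5 - 45*t^4 + 38*t^3 + 54*t^2 - 22*t - 14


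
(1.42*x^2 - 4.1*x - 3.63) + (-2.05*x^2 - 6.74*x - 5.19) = -0.63*x^2 - 10.84*x - 8.82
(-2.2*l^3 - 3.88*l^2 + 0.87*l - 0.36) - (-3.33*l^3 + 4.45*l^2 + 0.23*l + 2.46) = 1.13*l^3 - 8.33*l^2 + 0.64*l - 2.82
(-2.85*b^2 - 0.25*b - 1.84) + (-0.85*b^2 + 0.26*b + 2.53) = -3.7*b^2 + 0.01*b + 0.69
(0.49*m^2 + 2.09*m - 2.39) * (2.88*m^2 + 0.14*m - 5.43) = 1.4112*m^4 + 6.0878*m^3 - 9.2513*m^2 - 11.6833*m + 12.9777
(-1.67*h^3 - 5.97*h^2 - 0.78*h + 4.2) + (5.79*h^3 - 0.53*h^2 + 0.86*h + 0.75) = 4.12*h^3 - 6.5*h^2 + 0.08*h + 4.95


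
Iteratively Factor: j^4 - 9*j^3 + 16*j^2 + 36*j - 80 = (j - 2)*(j^3 - 7*j^2 + 2*j + 40) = (j - 2)*(j + 2)*(j^2 - 9*j + 20) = (j - 5)*(j - 2)*(j + 2)*(j - 4)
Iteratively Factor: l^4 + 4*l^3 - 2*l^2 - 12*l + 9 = (l - 1)*(l^3 + 5*l^2 + 3*l - 9) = (l - 1)*(l + 3)*(l^2 + 2*l - 3) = (l - 1)^2*(l + 3)*(l + 3)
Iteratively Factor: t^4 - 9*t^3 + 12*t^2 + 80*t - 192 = (t - 4)*(t^3 - 5*t^2 - 8*t + 48) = (t - 4)^2*(t^2 - t - 12) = (t - 4)^3*(t + 3)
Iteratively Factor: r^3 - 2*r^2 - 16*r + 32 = (r - 2)*(r^2 - 16) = (r - 4)*(r - 2)*(r + 4)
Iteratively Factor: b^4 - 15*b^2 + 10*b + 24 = (b - 3)*(b^3 + 3*b^2 - 6*b - 8) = (b - 3)*(b - 2)*(b^2 + 5*b + 4) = (b - 3)*(b - 2)*(b + 1)*(b + 4)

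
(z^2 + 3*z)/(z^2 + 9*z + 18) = z/(z + 6)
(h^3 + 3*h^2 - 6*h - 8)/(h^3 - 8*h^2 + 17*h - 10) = (h^2 + 5*h + 4)/(h^2 - 6*h + 5)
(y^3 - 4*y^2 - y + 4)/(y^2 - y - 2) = (y^2 - 5*y + 4)/(y - 2)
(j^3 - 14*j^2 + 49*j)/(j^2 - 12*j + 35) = j*(j - 7)/(j - 5)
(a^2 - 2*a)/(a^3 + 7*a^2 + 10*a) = (a - 2)/(a^2 + 7*a + 10)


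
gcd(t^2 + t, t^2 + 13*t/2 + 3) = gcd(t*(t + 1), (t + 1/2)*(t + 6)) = 1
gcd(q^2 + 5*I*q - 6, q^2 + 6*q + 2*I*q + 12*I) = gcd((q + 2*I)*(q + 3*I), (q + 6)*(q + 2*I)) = q + 2*I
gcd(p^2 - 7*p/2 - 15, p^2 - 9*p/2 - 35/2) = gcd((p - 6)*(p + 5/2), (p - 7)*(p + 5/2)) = p + 5/2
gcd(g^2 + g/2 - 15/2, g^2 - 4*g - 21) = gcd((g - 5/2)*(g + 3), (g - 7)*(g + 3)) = g + 3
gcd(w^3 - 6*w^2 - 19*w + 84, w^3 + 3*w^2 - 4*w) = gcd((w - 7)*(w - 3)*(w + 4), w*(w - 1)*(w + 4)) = w + 4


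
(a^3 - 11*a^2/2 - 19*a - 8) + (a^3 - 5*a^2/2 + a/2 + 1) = 2*a^3 - 8*a^2 - 37*a/2 - 7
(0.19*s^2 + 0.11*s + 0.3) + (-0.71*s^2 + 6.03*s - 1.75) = -0.52*s^2 + 6.14*s - 1.45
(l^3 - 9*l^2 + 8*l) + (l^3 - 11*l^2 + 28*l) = 2*l^3 - 20*l^2 + 36*l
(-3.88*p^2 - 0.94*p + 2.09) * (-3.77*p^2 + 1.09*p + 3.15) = 14.6276*p^4 - 0.685400000000001*p^3 - 21.1259*p^2 - 0.6829*p + 6.5835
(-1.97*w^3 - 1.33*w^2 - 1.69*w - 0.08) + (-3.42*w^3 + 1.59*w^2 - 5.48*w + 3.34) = -5.39*w^3 + 0.26*w^2 - 7.17*w + 3.26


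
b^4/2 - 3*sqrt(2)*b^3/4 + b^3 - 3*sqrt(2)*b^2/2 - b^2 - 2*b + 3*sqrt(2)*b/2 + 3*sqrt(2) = (b/2 + 1)*(b - 3*sqrt(2)/2)*(b - sqrt(2))*(b + sqrt(2))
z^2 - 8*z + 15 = (z - 5)*(z - 3)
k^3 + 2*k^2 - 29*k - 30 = (k - 5)*(k + 1)*(k + 6)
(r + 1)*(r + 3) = r^2 + 4*r + 3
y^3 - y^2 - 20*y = y*(y - 5)*(y + 4)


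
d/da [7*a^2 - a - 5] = 14*a - 1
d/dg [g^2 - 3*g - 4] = 2*g - 3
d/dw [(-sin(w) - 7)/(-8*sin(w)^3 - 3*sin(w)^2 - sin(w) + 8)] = -(16*sin(w)^3 + 171*sin(w)^2 + 42*sin(w) + 15)*cos(w)/(8*sin(w)^3 + 3*sin(w)^2 + sin(w) - 8)^2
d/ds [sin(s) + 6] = cos(s)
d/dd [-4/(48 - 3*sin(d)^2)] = -8*sin(d)*cos(d)/(3*(sin(d)^2 - 16)^2)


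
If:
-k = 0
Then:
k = 0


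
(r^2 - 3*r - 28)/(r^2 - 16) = (r - 7)/(r - 4)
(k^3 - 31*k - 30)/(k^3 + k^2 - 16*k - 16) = (k^2 - k - 30)/(k^2 - 16)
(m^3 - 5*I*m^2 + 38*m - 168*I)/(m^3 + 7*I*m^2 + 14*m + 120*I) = (m - 7*I)/(m + 5*I)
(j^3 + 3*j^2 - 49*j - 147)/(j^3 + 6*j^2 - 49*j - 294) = (j + 3)/(j + 6)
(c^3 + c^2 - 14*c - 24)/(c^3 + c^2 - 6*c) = (c^2 - 2*c - 8)/(c*(c - 2))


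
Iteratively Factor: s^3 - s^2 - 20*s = (s - 5)*(s^2 + 4*s) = s*(s - 5)*(s + 4)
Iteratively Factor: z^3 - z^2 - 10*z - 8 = (z + 1)*(z^2 - 2*z - 8) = (z - 4)*(z + 1)*(z + 2)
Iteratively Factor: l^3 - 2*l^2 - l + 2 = (l + 1)*(l^2 - 3*l + 2) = (l - 2)*(l + 1)*(l - 1)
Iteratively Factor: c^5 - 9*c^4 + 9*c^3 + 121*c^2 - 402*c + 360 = (c - 3)*(c^4 - 6*c^3 - 9*c^2 + 94*c - 120) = (c - 3)*(c - 2)*(c^3 - 4*c^2 - 17*c + 60) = (c - 3)*(c - 2)*(c + 4)*(c^2 - 8*c + 15) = (c - 5)*(c - 3)*(c - 2)*(c + 4)*(c - 3)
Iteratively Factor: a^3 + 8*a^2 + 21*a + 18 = (a + 2)*(a^2 + 6*a + 9) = (a + 2)*(a + 3)*(a + 3)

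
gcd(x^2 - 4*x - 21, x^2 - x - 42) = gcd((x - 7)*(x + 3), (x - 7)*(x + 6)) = x - 7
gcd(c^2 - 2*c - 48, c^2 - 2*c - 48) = c^2 - 2*c - 48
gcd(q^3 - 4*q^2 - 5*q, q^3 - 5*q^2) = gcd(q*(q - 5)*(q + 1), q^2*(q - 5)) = q^2 - 5*q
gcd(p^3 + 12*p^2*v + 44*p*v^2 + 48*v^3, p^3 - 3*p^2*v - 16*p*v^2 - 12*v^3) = p + 2*v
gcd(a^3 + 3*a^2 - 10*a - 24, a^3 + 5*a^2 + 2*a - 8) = a^2 + 6*a + 8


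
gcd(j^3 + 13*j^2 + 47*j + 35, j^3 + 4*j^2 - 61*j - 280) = j^2 + 12*j + 35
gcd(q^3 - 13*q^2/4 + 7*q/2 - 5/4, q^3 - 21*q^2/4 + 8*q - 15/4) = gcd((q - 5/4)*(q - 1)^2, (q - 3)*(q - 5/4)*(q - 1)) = q^2 - 9*q/4 + 5/4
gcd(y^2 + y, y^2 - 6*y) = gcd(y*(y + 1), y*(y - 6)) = y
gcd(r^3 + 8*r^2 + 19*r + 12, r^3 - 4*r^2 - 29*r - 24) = r^2 + 4*r + 3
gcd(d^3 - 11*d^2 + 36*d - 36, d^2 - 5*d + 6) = d^2 - 5*d + 6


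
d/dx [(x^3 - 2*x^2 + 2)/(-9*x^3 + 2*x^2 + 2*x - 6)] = 4*(-4*x^4 + x^3 + 8*x^2 + 4*x - 1)/(81*x^6 - 36*x^5 - 32*x^4 + 116*x^3 - 20*x^2 - 24*x + 36)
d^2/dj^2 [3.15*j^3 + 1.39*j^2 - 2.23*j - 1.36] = 18.9*j + 2.78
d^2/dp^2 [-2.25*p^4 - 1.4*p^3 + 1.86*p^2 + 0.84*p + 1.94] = -27.0*p^2 - 8.4*p + 3.72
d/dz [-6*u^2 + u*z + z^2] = u + 2*z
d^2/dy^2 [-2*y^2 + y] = -4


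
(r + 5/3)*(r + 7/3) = r^2 + 4*r + 35/9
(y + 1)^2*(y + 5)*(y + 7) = y^4 + 14*y^3 + 60*y^2 + 82*y + 35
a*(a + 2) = a^2 + 2*a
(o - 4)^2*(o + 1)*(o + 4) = o^4 - 3*o^3 - 20*o^2 + 48*o + 64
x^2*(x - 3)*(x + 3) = x^4 - 9*x^2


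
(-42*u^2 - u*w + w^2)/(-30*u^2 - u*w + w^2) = (42*u^2 + u*w - w^2)/(30*u^2 + u*w - w^2)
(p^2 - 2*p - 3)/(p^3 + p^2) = (p - 3)/p^2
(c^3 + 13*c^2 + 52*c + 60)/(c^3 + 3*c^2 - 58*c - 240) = (c + 2)/(c - 8)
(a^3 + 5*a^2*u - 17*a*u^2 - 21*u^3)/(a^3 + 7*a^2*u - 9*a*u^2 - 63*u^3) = (a + u)/(a + 3*u)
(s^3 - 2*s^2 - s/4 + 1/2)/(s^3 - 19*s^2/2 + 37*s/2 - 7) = (s + 1/2)/(s - 7)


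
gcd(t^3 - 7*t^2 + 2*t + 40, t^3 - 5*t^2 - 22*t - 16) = t + 2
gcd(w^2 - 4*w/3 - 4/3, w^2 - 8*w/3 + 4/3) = w - 2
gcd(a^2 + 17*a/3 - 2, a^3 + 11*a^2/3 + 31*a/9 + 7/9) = 1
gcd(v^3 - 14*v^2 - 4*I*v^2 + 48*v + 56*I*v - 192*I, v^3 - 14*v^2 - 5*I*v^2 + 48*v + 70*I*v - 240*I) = v^2 - 14*v + 48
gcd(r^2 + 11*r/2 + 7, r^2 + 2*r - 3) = 1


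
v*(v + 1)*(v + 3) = v^3 + 4*v^2 + 3*v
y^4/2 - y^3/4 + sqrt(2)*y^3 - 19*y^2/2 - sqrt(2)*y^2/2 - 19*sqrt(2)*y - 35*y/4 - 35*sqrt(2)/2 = (y/2 + sqrt(2))*(y - 5)*(y + 1)*(y + 7/2)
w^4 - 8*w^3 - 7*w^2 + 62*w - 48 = (w - 8)*(w - 2)*(w - 1)*(w + 3)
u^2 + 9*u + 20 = (u + 4)*(u + 5)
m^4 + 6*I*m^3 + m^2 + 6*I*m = m*(m + 6*I)*(-I*m + 1)*(I*m + 1)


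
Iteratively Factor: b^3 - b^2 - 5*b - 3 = (b - 3)*(b^2 + 2*b + 1) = (b - 3)*(b + 1)*(b + 1)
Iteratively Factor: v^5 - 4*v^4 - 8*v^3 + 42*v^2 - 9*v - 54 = (v + 3)*(v^4 - 7*v^3 + 13*v^2 + 3*v - 18) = (v + 1)*(v + 3)*(v^3 - 8*v^2 + 21*v - 18) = (v - 3)*(v + 1)*(v + 3)*(v^2 - 5*v + 6) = (v - 3)*(v - 2)*(v + 1)*(v + 3)*(v - 3)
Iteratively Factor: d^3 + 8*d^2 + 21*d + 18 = (d + 2)*(d^2 + 6*d + 9) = (d + 2)*(d + 3)*(d + 3)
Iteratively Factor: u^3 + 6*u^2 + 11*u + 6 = (u + 3)*(u^2 + 3*u + 2) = (u + 2)*(u + 3)*(u + 1)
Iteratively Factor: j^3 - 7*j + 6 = (j - 1)*(j^2 + j - 6) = (j - 2)*(j - 1)*(j + 3)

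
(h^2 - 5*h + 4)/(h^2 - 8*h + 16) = (h - 1)/(h - 4)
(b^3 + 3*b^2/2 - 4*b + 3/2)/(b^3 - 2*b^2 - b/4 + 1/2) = 2*(b^2 + 2*b - 3)/(2*b^2 - 3*b - 2)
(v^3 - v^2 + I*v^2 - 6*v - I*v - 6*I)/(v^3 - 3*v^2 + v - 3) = (v + 2)/(v - I)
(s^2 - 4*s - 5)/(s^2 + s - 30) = (s + 1)/(s + 6)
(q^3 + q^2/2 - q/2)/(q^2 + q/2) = (2*q^2 + q - 1)/(2*q + 1)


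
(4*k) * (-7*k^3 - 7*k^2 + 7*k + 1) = -28*k^4 - 28*k^3 + 28*k^2 + 4*k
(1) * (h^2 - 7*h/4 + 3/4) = h^2 - 7*h/4 + 3/4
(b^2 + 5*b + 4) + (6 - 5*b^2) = -4*b^2 + 5*b + 10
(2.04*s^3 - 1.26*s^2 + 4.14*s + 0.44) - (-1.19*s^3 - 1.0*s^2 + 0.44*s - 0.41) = 3.23*s^3 - 0.26*s^2 + 3.7*s + 0.85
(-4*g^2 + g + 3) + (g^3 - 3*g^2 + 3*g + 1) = g^3 - 7*g^2 + 4*g + 4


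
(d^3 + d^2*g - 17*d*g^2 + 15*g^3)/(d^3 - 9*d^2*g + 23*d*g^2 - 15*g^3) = (d + 5*g)/(d - 5*g)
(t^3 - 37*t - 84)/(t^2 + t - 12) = (t^2 - 4*t - 21)/(t - 3)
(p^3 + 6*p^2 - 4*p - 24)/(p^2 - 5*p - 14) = (p^2 + 4*p - 12)/(p - 7)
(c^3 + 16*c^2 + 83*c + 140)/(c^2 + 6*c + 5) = (c^2 + 11*c + 28)/(c + 1)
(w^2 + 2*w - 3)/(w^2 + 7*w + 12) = (w - 1)/(w + 4)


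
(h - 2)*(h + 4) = h^2 + 2*h - 8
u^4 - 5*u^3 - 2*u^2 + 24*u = u*(u - 4)*(u - 3)*(u + 2)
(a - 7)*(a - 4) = a^2 - 11*a + 28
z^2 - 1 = (z - 1)*(z + 1)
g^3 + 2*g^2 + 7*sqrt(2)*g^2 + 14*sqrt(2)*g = g*(g + 2)*(g + 7*sqrt(2))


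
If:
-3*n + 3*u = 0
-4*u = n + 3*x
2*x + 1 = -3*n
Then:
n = 3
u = 3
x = -5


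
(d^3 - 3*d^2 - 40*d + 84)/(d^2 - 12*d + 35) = (d^2 + 4*d - 12)/(d - 5)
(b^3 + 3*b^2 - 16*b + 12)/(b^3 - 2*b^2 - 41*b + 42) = (b - 2)/(b - 7)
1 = 1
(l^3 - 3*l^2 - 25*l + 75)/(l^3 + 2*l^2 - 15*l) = (l - 5)/l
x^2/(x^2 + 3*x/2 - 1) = 2*x^2/(2*x^2 + 3*x - 2)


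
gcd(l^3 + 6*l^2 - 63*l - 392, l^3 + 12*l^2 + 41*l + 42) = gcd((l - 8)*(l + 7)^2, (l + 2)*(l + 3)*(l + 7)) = l + 7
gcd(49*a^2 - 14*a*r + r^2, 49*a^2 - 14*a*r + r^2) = 49*a^2 - 14*a*r + r^2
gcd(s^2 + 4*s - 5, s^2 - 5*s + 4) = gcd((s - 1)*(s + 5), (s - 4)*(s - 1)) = s - 1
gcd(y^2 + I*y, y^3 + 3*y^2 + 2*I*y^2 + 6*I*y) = y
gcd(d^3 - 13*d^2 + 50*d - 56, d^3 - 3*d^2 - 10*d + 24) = d^2 - 6*d + 8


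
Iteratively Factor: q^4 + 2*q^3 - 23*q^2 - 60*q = (q - 5)*(q^3 + 7*q^2 + 12*q) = q*(q - 5)*(q^2 + 7*q + 12) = q*(q - 5)*(q + 3)*(q + 4)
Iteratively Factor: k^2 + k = (k + 1)*(k)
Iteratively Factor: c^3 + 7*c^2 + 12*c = (c)*(c^2 + 7*c + 12) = c*(c + 3)*(c + 4)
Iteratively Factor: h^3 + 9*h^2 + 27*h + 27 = (h + 3)*(h^2 + 6*h + 9) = (h + 3)^2*(h + 3)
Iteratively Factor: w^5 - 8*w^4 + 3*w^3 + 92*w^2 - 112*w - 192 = (w - 4)*(w^4 - 4*w^3 - 13*w^2 + 40*w + 48) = (w - 4)*(w + 1)*(w^3 - 5*w^2 - 8*w + 48) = (w - 4)*(w + 1)*(w + 3)*(w^2 - 8*w + 16) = (w - 4)^2*(w + 1)*(w + 3)*(w - 4)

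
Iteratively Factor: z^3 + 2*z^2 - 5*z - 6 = (z - 2)*(z^2 + 4*z + 3) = (z - 2)*(z + 3)*(z + 1)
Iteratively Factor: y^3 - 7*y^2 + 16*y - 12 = (y - 2)*(y^2 - 5*y + 6) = (y - 3)*(y - 2)*(y - 2)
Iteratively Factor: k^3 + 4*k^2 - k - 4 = (k + 4)*(k^2 - 1) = (k + 1)*(k + 4)*(k - 1)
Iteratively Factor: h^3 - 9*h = (h + 3)*(h^2 - 3*h) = (h - 3)*(h + 3)*(h)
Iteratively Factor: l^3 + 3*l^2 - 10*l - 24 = (l - 3)*(l^2 + 6*l + 8) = (l - 3)*(l + 4)*(l + 2)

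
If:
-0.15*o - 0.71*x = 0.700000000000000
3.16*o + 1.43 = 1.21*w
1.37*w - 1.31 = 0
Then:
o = -0.09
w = 0.96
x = -0.97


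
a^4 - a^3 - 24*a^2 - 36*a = a*(a - 6)*(a + 2)*(a + 3)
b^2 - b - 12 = (b - 4)*(b + 3)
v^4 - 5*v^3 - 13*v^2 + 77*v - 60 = (v - 5)*(v - 3)*(v - 1)*(v + 4)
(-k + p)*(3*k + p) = -3*k^2 + 2*k*p + p^2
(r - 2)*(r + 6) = r^2 + 4*r - 12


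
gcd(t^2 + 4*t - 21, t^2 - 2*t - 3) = t - 3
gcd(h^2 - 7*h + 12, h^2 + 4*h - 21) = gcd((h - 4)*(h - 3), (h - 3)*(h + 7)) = h - 3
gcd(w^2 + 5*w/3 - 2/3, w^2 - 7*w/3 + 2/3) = w - 1/3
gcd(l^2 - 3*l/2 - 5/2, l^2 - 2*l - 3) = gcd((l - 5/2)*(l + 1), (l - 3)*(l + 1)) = l + 1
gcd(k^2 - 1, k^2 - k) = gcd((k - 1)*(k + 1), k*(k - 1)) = k - 1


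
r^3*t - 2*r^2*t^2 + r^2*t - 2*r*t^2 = r*(r - 2*t)*(r*t + t)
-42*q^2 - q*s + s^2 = (-7*q + s)*(6*q + s)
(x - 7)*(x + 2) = x^2 - 5*x - 14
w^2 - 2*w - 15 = (w - 5)*(w + 3)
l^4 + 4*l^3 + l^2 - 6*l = l*(l - 1)*(l + 2)*(l + 3)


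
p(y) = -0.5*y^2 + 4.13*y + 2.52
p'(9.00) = -4.87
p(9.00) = -0.81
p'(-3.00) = 7.13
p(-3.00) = -14.37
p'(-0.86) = 4.99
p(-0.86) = -1.40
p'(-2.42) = 6.55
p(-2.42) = -10.40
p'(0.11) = 4.02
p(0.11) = 2.97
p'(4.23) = -0.10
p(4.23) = 11.04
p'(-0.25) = 4.38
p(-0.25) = 1.46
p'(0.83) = 3.30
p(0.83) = 5.60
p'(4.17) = -0.04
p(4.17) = 11.05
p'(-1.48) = 5.61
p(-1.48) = -4.69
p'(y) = 4.13 - 1.0*y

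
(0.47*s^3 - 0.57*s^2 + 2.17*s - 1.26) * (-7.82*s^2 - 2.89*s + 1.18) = -3.6754*s^5 + 3.0991*s^4 - 14.7675*s^3 + 2.9093*s^2 + 6.202*s - 1.4868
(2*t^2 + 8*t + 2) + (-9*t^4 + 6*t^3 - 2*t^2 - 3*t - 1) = -9*t^4 + 6*t^3 + 5*t + 1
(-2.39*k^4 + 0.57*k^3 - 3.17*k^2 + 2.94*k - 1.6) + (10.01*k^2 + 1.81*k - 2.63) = -2.39*k^4 + 0.57*k^3 + 6.84*k^2 + 4.75*k - 4.23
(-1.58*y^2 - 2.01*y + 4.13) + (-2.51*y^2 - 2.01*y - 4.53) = -4.09*y^2 - 4.02*y - 0.4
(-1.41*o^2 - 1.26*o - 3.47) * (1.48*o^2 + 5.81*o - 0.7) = -2.0868*o^4 - 10.0569*o^3 - 11.4692*o^2 - 19.2787*o + 2.429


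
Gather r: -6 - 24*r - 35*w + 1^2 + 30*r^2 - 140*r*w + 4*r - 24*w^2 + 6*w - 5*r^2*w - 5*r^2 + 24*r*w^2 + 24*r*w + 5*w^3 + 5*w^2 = r^2*(25 - 5*w) + r*(24*w^2 - 116*w - 20) + 5*w^3 - 19*w^2 - 29*w - 5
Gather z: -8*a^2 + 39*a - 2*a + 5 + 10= -8*a^2 + 37*a + 15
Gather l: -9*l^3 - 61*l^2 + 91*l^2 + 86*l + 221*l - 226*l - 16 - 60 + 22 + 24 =-9*l^3 + 30*l^2 + 81*l - 30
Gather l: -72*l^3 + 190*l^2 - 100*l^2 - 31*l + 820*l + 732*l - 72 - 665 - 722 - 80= -72*l^3 + 90*l^2 + 1521*l - 1539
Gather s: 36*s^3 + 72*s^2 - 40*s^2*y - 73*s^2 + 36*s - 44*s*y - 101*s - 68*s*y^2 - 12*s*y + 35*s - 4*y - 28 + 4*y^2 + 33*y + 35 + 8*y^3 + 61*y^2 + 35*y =36*s^3 + s^2*(-40*y - 1) + s*(-68*y^2 - 56*y - 30) + 8*y^3 + 65*y^2 + 64*y + 7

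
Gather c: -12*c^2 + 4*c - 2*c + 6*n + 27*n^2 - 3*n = -12*c^2 + 2*c + 27*n^2 + 3*n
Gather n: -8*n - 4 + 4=-8*n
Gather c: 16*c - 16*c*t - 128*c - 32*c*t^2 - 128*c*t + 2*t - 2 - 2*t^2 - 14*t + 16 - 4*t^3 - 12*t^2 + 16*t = c*(-32*t^2 - 144*t - 112) - 4*t^3 - 14*t^2 + 4*t + 14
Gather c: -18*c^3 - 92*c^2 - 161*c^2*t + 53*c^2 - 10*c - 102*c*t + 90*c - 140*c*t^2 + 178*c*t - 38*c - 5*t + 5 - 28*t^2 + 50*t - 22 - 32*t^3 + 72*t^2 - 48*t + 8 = -18*c^3 + c^2*(-161*t - 39) + c*(-140*t^2 + 76*t + 42) - 32*t^3 + 44*t^2 - 3*t - 9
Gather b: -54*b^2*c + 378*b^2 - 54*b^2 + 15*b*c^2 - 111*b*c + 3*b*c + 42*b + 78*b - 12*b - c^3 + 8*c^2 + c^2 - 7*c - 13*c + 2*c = b^2*(324 - 54*c) + b*(15*c^2 - 108*c + 108) - c^3 + 9*c^2 - 18*c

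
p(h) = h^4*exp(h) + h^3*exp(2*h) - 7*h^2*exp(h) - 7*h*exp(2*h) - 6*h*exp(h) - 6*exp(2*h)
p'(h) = h^4*exp(h) + 2*h^3*exp(2*h) + 4*h^3*exp(h) + 3*h^2*exp(2*h) - 7*h^2*exp(h) - 14*h*exp(2*h) - 20*h*exp(h) - 19*exp(2*h) - 6*exp(h)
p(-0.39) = -0.65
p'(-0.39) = -5.70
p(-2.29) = 0.44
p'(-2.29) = -1.72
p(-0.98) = 0.02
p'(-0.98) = 0.91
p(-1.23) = -0.21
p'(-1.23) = 0.75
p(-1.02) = -0.02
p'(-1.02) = 0.94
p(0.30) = -17.98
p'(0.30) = -58.57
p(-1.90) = -0.12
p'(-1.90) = -1.04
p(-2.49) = 0.80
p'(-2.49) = -1.88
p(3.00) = 0.00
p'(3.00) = 9273.71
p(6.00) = 27749461.18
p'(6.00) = 71842753.96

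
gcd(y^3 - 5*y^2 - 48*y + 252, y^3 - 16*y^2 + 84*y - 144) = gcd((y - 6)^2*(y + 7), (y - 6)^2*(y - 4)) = y^2 - 12*y + 36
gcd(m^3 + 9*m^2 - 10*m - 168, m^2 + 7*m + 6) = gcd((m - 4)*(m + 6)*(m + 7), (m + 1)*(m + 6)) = m + 6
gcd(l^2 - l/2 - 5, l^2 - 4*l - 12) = l + 2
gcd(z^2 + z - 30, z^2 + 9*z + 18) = z + 6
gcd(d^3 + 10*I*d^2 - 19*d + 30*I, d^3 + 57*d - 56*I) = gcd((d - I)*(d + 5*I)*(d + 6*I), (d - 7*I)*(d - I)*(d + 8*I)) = d - I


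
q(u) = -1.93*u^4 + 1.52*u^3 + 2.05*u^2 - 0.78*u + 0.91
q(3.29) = -151.46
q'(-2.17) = 90.68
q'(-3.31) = 315.57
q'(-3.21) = 288.39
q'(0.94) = 0.69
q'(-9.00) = 5959.56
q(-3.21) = -230.66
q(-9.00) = -13596.83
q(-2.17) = -46.07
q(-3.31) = -260.84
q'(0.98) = 0.35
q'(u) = -7.72*u^3 + 4.56*u^2 + 4.1*u - 0.78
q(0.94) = 1.74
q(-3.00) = -175.67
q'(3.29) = -212.85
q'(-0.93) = 5.56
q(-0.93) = 0.74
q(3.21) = -135.11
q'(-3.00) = 236.40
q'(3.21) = -195.98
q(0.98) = 1.76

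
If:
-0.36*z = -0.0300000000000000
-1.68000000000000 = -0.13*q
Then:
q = 12.92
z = 0.08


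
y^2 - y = y*(y - 1)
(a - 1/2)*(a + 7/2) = a^2 + 3*a - 7/4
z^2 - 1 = (z - 1)*(z + 1)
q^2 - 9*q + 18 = (q - 6)*(q - 3)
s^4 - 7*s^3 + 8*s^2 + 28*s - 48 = (s - 4)*(s - 3)*(s - 2)*(s + 2)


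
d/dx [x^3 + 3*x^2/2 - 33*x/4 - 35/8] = 3*x^2 + 3*x - 33/4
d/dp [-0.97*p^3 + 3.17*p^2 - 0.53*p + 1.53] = -2.91*p^2 + 6.34*p - 0.53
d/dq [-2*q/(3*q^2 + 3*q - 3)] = 2*(q^2 + 1)/(3*(q^4 + 2*q^3 - q^2 - 2*q + 1))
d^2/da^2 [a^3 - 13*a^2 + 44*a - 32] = 6*a - 26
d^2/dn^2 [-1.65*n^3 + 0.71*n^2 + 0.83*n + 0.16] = 1.42 - 9.9*n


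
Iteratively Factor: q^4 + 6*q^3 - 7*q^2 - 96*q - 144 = (q + 3)*(q^3 + 3*q^2 - 16*q - 48) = (q - 4)*(q + 3)*(q^2 + 7*q + 12) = (q - 4)*(q + 3)*(q + 4)*(q + 3)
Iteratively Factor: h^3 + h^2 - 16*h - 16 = (h + 1)*(h^2 - 16) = (h + 1)*(h + 4)*(h - 4)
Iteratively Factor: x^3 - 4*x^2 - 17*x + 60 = (x + 4)*(x^2 - 8*x + 15) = (x - 3)*(x + 4)*(x - 5)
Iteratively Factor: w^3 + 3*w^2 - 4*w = (w - 1)*(w^2 + 4*w) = (w - 1)*(w + 4)*(w)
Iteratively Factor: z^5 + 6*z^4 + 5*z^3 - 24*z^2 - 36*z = (z + 3)*(z^4 + 3*z^3 - 4*z^2 - 12*z) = z*(z + 3)*(z^3 + 3*z^2 - 4*z - 12) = z*(z - 2)*(z + 3)*(z^2 + 5*z + 6) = z*(z - 2)*(z + 2)*(z + 3)*(z + 3)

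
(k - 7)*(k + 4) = k^2 - 3*k - 28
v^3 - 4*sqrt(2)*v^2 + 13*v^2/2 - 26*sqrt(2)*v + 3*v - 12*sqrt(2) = (v + 1/2)*(v + 6)*(v - 4*sqrt(2))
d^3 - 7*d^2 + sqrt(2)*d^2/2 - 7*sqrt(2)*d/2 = d*(d - 7)*(d + sqrt(2)/2)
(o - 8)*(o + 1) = o^2 - 7*o - 8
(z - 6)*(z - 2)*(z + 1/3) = z^3 - 23*z^2/3 + 28*z/3 + 4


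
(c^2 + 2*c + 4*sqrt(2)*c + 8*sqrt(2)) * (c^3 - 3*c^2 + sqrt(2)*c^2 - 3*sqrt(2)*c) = c^5 - c^4 + 5*sqrt(2)*c^4 - 5*sqrt(2)*c^3 + 2*c^3 - 30*sqrt(2)*c^2 - 8*c^2 - 48*c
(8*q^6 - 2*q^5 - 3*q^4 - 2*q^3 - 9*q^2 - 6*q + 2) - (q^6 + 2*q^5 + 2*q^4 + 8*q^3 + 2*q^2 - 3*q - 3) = 7*q^6 - 4*q^5 - 5*q^4 - 10*q^3 - 11*q^2 - 3*q + 5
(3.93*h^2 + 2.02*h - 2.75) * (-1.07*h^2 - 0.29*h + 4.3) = -4.2051*h^4 - 3.3011*h^3 + 19.2557*h^2 + 9.4835*h - 11.825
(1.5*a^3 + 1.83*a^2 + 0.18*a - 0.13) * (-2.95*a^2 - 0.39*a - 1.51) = -4.425*a^5 - 5.9835*a^4 - 3.5097*a^3 - 2.45*a^2 - 0.2211*a + 0.1963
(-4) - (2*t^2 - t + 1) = -2*t^2 + t - 5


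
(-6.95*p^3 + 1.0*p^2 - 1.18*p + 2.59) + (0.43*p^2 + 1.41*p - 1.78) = -6.95*p^3 + 1.43*p^2 + 0.23*p + 0.81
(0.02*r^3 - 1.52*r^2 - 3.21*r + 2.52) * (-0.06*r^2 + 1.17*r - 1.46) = -0.0012*r^5 + 0.1146*r^4 - 1.615*r^3 - 1.6877*r^2 + 7.635*r - 3.6792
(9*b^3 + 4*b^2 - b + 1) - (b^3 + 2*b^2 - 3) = 8*b^3 + 2*b^2 - b + 4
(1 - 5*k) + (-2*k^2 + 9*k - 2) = -2*k^2 + 4*k - 1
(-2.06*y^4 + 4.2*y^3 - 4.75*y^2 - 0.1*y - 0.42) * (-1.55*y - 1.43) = 3.193*y^5 - 3.5642*y^4 + 1.3565*y^3 + 6.9475*y^2 + 0.794*y + 0.6006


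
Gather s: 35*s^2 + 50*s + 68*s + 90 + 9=35*s^2 + 118*s + 99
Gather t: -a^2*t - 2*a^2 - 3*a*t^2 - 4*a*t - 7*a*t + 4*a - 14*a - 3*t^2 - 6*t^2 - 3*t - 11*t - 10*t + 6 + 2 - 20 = -2*a^2 - 10*a + t^2*(-3*a - 9) + t*(-a^2 - 11*a - 24) - 12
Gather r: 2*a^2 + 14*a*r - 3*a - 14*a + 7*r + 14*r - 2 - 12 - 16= 2*a^2 - 17*a + r*(14*a + 21) - 30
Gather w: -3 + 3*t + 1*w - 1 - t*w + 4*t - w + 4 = -t*w + 7*t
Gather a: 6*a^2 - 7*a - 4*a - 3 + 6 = 6*a^2 - 11*a + 3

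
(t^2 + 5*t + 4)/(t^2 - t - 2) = (t + 4)/(t - 2)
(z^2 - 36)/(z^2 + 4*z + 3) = (z^2 - 36)/(z^2 + 4*z + 3)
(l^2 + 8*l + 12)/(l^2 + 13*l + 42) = (l + 2)/(l + 7)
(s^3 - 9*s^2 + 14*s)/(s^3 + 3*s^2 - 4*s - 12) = s*(s - 7)/(s^2 + 5*s + 6)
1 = 1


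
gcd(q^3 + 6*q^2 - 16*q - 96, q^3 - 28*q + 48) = q^2 + 2*q - 24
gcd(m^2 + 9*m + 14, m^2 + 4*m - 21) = m + 7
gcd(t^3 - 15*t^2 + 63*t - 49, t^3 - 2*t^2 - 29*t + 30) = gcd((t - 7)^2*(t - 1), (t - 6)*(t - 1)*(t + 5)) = t - 1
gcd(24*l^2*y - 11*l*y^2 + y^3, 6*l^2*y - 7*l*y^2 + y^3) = y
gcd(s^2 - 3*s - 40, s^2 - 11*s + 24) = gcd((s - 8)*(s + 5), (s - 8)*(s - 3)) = s - 8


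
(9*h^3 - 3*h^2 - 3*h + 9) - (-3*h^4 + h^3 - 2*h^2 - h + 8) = 3*h^4 + 8*h^3 - h^2 - 2*h + 1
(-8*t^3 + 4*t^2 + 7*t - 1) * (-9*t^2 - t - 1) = 72*t^5 - 28*t^4 - 59*t^3 - 2*t^2 - 6*t + 1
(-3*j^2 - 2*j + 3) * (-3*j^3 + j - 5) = 9*j^5 + 6*j^4 - 12*j^3 + 13*j^2 + 13*j - 15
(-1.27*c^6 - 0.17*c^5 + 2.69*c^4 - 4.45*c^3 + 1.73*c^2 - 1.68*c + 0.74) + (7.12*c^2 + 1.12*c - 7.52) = -1.27*c^6 - 0.17*c^5 + 2.69*c^4 - 4.45*c^3 + 8.85*c^2 - 0.56*c - 6.78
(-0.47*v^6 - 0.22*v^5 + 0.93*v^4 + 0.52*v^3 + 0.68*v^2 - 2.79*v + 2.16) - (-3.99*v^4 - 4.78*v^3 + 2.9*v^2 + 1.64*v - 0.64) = -0.47*v^6 - 0.22*v^5 + 4.92*v^4 + 5.3*v^3 - 2.22*v^2 - 4.43*v + 2.8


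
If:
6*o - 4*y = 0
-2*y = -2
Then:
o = 2/3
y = 1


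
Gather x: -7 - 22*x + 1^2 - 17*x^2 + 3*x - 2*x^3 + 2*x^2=-2*x^3 - 15*x^2 - 19*x - 6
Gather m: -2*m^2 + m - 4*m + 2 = -2*m^2 - 3*m + 2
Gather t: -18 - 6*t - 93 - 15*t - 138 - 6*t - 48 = -27*t - 297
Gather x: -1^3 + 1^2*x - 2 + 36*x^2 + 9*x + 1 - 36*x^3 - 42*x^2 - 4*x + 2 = -36*x^3 - 6*x^2 + 6*x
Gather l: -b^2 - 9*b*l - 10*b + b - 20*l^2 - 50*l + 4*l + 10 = -b^2 - 9*b - 20*l^2 + l*(-9*b - 46) + 10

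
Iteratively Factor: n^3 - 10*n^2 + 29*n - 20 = (n - 1)*(n^2 - 9*n + 20) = (n - 4)*(n - 1)*(n - 5)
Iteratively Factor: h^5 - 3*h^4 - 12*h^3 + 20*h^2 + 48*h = (h + 2)*(h^4 - 5*h^3 - 2*h^2 + 24*h) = (h - 4)*(h + 2)*(h^3 - h^2 - 6*h) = (h - 4)*(h + 2)^2*(h^2 - 3*h) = h*(h - 4)*(h + 2)^2*(h - 3)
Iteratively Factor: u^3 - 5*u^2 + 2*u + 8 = (u + 1)*(u^2 - 6*u + 8) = (u - 4)*(u + 1)*(u - 2)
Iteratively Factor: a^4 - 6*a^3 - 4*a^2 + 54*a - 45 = (a - 3)*(a^3 - 3*a^2 - 13*a + 15) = (a - 3)*(a - 1)*(a^2 - 2*a - 15) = (a - 5)*(a - 3)*(a - 1)*(a + 3)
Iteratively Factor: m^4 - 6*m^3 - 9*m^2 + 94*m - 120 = (m - 3)*(m^3 - 3*m^2 - 18*m + 40) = (m - 3)*(m - 2)*(m^2 - m - 20) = (m - 3)*(m - 2)*(m + 4)*(m - 5)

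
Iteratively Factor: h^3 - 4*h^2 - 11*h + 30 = (h - 5)*(h^2 + h - 6) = (h - 5)*(h - 2)*(h + 3)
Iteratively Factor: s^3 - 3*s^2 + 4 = (s + 1)*(s^2 - 4*s + 4) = (s - 2)*(s + 1)*(s - 2)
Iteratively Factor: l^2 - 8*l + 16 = (l - 4)*(l - 4)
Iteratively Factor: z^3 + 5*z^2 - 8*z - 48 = (z - 3)*(z^2 + 8*z + 16) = (z - 3)*(z + 4)*(z + 4)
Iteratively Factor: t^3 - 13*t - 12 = (t + 1)*(t^2 - t - 12) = (t - 4)*(t + 1)*(t + 3)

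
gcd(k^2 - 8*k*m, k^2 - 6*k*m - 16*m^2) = k - 8*m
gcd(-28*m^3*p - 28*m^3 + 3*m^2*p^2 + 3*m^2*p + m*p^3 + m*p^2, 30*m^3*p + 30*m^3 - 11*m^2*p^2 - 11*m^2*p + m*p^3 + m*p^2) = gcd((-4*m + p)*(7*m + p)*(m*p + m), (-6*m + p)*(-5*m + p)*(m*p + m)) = m*p + m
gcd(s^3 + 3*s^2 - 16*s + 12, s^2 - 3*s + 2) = s^2 - 3*s + 2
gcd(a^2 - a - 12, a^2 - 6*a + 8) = a - 4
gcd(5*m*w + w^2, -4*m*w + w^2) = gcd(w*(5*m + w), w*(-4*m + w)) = w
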